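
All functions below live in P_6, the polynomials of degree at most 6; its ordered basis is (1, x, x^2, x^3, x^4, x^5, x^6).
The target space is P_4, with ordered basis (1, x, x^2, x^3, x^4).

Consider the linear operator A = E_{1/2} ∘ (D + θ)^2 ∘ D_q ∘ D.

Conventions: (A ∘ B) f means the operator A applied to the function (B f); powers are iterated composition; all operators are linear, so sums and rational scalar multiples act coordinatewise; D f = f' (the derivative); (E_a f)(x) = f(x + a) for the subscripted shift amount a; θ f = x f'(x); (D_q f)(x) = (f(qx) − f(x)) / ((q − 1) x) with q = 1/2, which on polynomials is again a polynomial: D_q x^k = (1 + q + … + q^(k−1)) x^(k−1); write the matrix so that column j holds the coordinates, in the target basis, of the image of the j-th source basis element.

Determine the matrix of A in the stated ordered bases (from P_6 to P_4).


image of 1: 0
image of x: 0
image of x^2: 0
image of x^3: (9/2)x + 27/4
image of x^4: 28x^2 + 70x + 42
image of x^5: (675/8)x^3 + (4275/16)x^2 + (8325/32)x + 4725/64
image of x^6: 186x^4 + (1395/2)x^3 + (3627/4)x^2 + (3813/8)x + 1395/16
each image's coordinates form column j of the matrix

the matrix is [[0, 0, 0, 27/4, 42, 4725/64, 1395/16]; [0, 0, 0, 9/2, 70, 8325/32, 3813/8]; [0, 0, 0, 0, 28, 4275/16, 3627/4]; [0, 0, 0, 0, 0, 675/8, 1395/2]; [0, 0, 0, 0, 0, 0, 186]] (rows listed top to bottom)


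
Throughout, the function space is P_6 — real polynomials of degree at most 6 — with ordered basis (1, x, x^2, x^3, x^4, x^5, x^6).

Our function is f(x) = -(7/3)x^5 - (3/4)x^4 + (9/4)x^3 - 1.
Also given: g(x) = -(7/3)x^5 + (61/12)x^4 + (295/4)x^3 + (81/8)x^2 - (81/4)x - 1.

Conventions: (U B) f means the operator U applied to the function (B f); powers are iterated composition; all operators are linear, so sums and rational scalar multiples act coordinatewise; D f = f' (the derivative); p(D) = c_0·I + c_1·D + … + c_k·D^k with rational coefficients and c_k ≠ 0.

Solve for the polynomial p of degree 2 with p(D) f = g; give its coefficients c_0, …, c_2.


D^0 f = -(7/3)x^5 - (3/4)x^4 + (9/4)x^3 - 1
D^1 f = -(35/3)x^4 - 3x^3 + (27/4)x^2
D^2 f = -(140/3)x^3 - 9x^2 + (27/2)x
matching coefficients of g against c_0 f + c_1 Df + … from the top degree down determines the c_i
solution: c_0 = 1, c_1 = -1/2, c_2 = -3/2

p(D) = I − (1/2)·D − (3/2)·D^2, i.e. c_0 = 1, c_1 = -1/2, c_2 = -3/2


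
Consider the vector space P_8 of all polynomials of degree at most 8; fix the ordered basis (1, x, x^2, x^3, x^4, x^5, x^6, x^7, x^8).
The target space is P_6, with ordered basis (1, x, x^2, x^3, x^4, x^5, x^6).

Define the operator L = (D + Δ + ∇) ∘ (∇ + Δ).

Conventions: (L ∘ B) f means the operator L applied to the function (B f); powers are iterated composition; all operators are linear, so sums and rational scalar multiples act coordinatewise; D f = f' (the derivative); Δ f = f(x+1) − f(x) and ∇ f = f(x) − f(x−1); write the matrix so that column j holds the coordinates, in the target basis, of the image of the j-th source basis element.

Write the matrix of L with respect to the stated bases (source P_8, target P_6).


image of 1: 0
image of x: 0
image of x^2: 12
image of x^3: 36x
image of x^4: 72x^2 + 40
image of x^5: 120x^3 + 200x
image of x^6: 180x^4 + 600x^2 + 140
image of x^7: 252x^5 + 1400x^3 + 980x
image of x^8: 336x^6 + 2800x^4 + 3920x^2 + 528
each image's coordinates form column j of the matrix

the matrix is [[0, 0, 12, 0, 40, 0, 140, 0, 528]; [0, 0, 0, 36, 0, 200, 0, 980, 0]; [0, 0, 0, 0, 72, 0, 600, 0, 3920]; [0, 0, 0, 0, 0, 120, 0, 1400, 0]; [0, 0, 0, 0, 0, 0, 180, 0, 2800]; [0, 0, 0, 0, 0, 0, 0, 252, 0]; [0, 0, 0, 0, 0, 0, 0, 0, 336]] (rows listed top to bottom)


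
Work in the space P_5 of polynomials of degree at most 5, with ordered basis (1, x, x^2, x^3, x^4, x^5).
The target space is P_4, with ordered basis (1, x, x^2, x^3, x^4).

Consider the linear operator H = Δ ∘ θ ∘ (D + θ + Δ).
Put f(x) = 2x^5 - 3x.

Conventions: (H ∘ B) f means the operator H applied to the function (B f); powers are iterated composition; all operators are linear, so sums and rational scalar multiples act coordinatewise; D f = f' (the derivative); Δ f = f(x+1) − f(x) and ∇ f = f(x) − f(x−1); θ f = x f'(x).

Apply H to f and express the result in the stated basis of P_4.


D f = 10x^4 - 3
θ f = 10x^5 - 3x
Δ f = 10x^4 + 20x^3 + 20x^2 + 10x - 1
(D + θ + Δ) f = 10x^5 + 20x^4 + 20x^3 + 20x^2 + 7x - 4
θ (D + θ + Δ) f = 50x^5 + 80x^4 + 60x^3 + 40x^2 + 7x
Δ θ (D + θ + Δ) f = 250x^4 + 820x^3 + 1160x^2 + 830x + 237

the image equals g(x) = 250x^4 + 820x^3 + 1160x^2 + 830x + 237


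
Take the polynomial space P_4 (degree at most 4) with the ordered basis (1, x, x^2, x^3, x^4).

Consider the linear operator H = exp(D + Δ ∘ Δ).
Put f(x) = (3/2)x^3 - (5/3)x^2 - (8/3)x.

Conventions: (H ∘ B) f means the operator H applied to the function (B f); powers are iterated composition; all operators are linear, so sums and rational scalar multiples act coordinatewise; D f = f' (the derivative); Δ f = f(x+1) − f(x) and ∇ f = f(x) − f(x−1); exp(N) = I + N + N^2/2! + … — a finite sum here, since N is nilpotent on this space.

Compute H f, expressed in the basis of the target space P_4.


order-1 term: (9/2)x^2 + (17/3)x + 3
order-2 term: (9/2)x + 22/3
order-3 term: 3/2
the series for exp(D + Δ ∘ Δ) f terminates at order 3
exp(D + Δ ∘ Δ) f = (3/2)x^3 + (17/6)x^2 + (15/2)x + 71/6

the image equals g(x) = (3/2)x^3 + (17/6)x^2 + (15/2)x + 71/6


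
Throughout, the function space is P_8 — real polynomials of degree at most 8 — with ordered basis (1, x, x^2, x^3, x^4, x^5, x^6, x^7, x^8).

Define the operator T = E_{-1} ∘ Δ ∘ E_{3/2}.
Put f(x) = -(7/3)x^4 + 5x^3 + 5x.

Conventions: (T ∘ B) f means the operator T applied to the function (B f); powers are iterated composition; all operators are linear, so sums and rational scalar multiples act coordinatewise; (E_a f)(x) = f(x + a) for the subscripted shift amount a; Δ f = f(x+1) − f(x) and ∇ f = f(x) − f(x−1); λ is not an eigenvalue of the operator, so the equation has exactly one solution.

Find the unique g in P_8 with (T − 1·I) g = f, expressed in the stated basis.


the image equals g(x) = (7/3)x^4 + (13/3)x^3 + 41x^2 + (400/3)x + 2893/12

write g with unknown coordinates in the stated basis and equate coefficients in (T − 1·I) g = f
solving from the highest basis element down gives g = (7/3)x^4 + (13/3)x^3 + 41x^2 + (400/3)x + 2893/12
check: T g = (28/3)x^3 + 41x^2 + (415/3)x + 2893/12
so T g − 1·g = -(7/3)x^4 + 5x^3 + 5x = f ✓


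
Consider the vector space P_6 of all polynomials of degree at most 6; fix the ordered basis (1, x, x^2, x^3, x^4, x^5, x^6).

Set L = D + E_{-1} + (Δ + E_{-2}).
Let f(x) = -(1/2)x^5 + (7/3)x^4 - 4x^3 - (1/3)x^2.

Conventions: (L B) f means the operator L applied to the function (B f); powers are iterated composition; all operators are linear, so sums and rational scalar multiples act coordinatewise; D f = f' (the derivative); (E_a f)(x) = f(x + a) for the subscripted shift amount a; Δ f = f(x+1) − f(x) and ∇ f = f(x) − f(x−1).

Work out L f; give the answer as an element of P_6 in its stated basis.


g(x) = -x^5 + (43/6)x^4 - (142/3)x^3 + (406/3)x^2 - 191x + 88

D f = -(5/2)x^4 + (28/3)x^3 - 12x^2 - (2/3)x
E_{-1} f = -(1/2)x^5 + (29/6)x^4 - (55/3)x^3 + (92/3)x^2 - (139/6)x + 13/2
Δ f = -(5/2)x^4 + (13/3)x^3 - 3x^2 - (35/6)x - 5/2
E_{-2} f = -(1/2)x^5 + (22/3)x^4 - (128/3)x^3 + (359/3)x^2 - (484/3)x + 84
(Δ + E_{-2}) f = -(1/2)x^5 + (29/6)x^4 - (115/3)x^3 + (350/3)x^2 - (1003/6)x + 163/2
(D + E_{-1} + (Δ + E_{-2})) f = -x^5 + (43/6)x^4 - (142/3)x^3 + (406/3)x^2 - 191x + 88


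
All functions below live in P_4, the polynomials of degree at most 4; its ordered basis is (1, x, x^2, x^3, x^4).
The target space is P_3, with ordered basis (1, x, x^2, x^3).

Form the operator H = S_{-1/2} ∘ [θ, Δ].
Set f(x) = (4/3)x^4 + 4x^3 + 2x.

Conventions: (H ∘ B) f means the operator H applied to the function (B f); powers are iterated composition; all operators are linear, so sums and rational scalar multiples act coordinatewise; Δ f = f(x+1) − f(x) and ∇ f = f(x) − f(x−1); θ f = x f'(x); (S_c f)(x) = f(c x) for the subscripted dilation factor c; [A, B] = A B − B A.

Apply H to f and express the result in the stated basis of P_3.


Δ f = (16/3)x^3 + 20x^2 + (52/3)x + 22/3
θ Δ f = 16x^3 + 40x^2 + (52/3)x
θ f = (16/3)x^4 + 12x^3 + 2x
Δ θ f = (64/3)x^3 + 68x^2 + (172/3)x + 58/3
[θ, Δ] f = -(16/3)x^3 - 28x^2 - 40x - 58/3
S_{-1/2} [θ, Δ] f = (2/3)x^3 - 7x^2 + 20x - 58/3

g(x) = (2/3)x^3 - 7x^2 + 20x - 58/3


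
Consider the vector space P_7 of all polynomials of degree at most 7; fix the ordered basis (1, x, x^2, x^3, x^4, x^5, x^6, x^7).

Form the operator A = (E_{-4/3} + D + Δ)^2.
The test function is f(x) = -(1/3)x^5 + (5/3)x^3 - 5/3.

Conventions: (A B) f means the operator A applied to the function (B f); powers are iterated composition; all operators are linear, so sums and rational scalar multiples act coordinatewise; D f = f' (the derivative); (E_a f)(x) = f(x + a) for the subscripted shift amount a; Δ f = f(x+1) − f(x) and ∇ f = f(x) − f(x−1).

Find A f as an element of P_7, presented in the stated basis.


g(x) = -(1/3)x^5 - (20/9)x^4 - (535/27)x^3 - (1720/81)x^2 - (11330/243)x + 22277/729

E_{-4/3} f = -(1/3)x^5 + (20/9)x^4 - (115/27)x^3 + (100/81)x^2 + (880/243)x - 3071/729
D f = -(5/3)x^4 + 5x^2
Δ f = -(5/3)x^4 - (10/3)x^3 + (5/3)x^2 + (10/3)x + 4/3
(E_{-4/3} + D + Δ) f = -(1/3)x^5 - (10/9)x^4 - (205/27)x^3 + (640/81)x^2 + (1690/243)x - 2099/729
E_{-4/3} (E_{-4/3} + D + Δ) f = -(1/3)x^5 + (10/9)x^4 - (205/27)x^3 + (2780/81)x^2 - (11990/243)x + 12965/729
D (E_{-4/3} + D + Δ) f = -(5/3)x^4 - (40/9)x^3 - (205/9)x^2 + (1280/81)x + 1690/243
Δ (E_{-4/3} + D + Δ) f = -(5/3)x^4 - (70/9)x^3 - (295/9)x^2 - (1060/81)x + 1414/243
(E_{-4/3} + D + Δ) (E_{-4/3} + D + Δ) f = -(1/3)x^5 - (20/9)x^4 - (535/27)x^3 - (1720/81)x^2 - (11330/243)x + 22277/729


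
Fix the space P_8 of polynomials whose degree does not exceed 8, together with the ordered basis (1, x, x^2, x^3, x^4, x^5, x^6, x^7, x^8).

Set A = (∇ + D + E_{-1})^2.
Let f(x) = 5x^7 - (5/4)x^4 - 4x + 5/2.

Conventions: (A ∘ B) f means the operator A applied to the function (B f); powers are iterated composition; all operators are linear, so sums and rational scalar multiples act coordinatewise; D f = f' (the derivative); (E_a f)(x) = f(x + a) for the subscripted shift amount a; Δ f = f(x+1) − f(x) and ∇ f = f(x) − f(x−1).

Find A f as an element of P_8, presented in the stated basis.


the image equals g(x) = 5x^7 + 70x^6 + 210x^5 - (5/4)x^4 - 10x^3 - 15x^2 - 4x - 11/2

∇ f = 35x^6 - 105x^5 + 175x^4 - 180x^3 + (225/2)x^2 - 40x + 9/4
D f = 35x^6 - 5x^3 - 4
E_{-1} f = 5x^7 - 35x^6 + 105x^5 - (705/4)x^4 + 180x^3 - (225/2)x^2 + 36x + 1/4
(∇ + D + E_{-1}) f = 5x^7 + 35x^6 - (5/4)x^4 - 5x^3 - 4x - 3/2
∇ (∇ + D + E_{-1}) f = 35x^6 + 105x^5 - 350x^4 + 520x^3 - (855/2)x^2 + 185x - 151/4
D (∇ + D + E_{-1}) f = 35x^6 + 210x^5 - 5x^3 - 15x^2 - 4
E_{-1} (∇ + D + E_{-1}) f = 5x^7 - 105x^5 + (1395/4)x^4 - 525x^3 + (855/2)x^2 - 189x + 145/4
(∇ + D + E_{-1}) (∇ + D + E_{-1}) f = 5x^7 + 70x^6 + 210x^5 - (5/4)x^4 - 10x^3 - 15x^2 - 4x - 11/2


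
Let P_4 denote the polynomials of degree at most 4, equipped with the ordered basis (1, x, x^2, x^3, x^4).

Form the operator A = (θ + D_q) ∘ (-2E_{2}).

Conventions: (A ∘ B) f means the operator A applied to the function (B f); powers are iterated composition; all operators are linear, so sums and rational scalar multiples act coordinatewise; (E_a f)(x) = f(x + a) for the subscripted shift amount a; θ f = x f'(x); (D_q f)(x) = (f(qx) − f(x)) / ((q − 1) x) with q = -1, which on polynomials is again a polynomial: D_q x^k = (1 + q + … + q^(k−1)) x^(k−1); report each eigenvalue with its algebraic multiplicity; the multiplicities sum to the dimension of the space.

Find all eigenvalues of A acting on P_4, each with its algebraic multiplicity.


λ = -8 (multiplicity 1), λ = -6 (multiplicity 1), λ = -4 (multiplicity 1), λ = -2 (multiplicity 1), λ = 0 (multiplicity 1)

image of 1: 0
image of x: -2x - 2
image of x^2: -4x^2 - 8x - 8
image of x^3: -6x^3 - 26x^2 - 24x - 24
image of x^4: -8x^4 - 48x^3 - 112x^2 - 64x - 64
the matrix is upper triangular; its diagonal is (0, -2, -4, -6, -8)
for a triangular matrix the eigenvalues are the diagonal entries, with algebraic multiplicity their repetition count


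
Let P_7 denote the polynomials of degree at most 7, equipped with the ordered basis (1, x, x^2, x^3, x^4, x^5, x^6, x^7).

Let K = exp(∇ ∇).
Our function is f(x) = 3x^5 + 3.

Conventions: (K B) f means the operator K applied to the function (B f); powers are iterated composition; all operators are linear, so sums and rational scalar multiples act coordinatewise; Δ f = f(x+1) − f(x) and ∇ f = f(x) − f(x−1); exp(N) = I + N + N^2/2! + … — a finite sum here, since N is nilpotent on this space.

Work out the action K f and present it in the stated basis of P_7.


the result is g(x) = 3x^5 + 60x^3 - 180x^2 + 390x - 447

order-1 term: 60x^3 - 180x^2 + 210x - 90
order-2 term: 180x - 360
the series for exp(∇ ∇) f terminates at order 2
exp(∇ ∇) f = 3x^5 + 60x^3 - 180x^2 + 390x - 447


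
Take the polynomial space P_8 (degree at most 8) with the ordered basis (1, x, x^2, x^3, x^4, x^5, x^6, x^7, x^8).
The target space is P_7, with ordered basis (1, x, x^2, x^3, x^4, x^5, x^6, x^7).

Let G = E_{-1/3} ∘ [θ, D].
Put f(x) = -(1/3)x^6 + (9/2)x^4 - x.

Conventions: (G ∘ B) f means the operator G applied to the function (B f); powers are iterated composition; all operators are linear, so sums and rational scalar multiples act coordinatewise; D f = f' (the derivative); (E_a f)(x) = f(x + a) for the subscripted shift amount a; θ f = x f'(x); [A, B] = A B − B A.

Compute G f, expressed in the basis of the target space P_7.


D f = -2x^5 + 18x^3 - 1
θ D f = -10x^5 + 54x^3
θ f = -2x^6 + 18x^4 - x
D θ f = -12x^5 + 72x^3 - 1
[θ, D] f = 2x^5 - 18x^3 + 1
E_{-1/3} [θ, D] f = 2x^5 - (10/3)x^4 - (142/9)x^3 + (466/27)x^2 - (476/81)x + 403/243

the image equals g(x) = 2x^5 - (10/3)x^4 - (142/9)x^3 + (466/27)x^2 - (476/81)x + 403/243


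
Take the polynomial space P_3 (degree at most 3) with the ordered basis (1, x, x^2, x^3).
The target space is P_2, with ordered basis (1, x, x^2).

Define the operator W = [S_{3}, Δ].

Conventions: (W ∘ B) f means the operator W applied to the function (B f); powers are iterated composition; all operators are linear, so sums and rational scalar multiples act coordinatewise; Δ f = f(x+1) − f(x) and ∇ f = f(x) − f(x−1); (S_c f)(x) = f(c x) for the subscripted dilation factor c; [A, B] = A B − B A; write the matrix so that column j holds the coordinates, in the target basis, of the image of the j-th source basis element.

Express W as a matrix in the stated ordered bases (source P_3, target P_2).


the matrix is [[0, -2, -8, -26]; [0, 0, -12, -72]; [0, 0, 0, -54]] (rows listed top to bottom)

image of 1: 0
image of x: -2
image of x^2: -12x - 8
image of x^3: -54x^2 - 72x - 26
each image's coordinates form column j of the matrix


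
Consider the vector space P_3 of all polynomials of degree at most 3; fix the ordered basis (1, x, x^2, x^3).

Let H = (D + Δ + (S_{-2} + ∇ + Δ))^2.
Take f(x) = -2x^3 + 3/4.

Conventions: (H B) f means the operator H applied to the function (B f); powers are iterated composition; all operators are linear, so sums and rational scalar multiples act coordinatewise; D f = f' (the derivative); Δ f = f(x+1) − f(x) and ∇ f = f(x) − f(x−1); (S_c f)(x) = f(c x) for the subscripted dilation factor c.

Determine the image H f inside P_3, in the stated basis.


D f = -6x^2
Δ f = -6x^2 - 6x - 2
S_{-2} f = 16x^3 + 3/4
∇ f = -6x^2 + 6x - 2
Δ f = -6x^2 - 6x - 2
(S_{-2} + ∇ + Δ) f = 16x^3 - 12x^2 - 13/4
(D + Δ + (S_{-2} + ∇ + Δ)) f = 16x^3 - 24x^2 - 6x - 21/4
D (D + Δ + (S_{-2} + ∇ + Δ)) f = 48x^2 - 48x - 6
Δ (D + Δ + (S_{-2} + ∇ + Δ)) f = 48x^2 - 14
S_{-2} (D + Δ + (S_{-2} + ∇ + Δ)) f = -128x^3 - 96x^2 + 12x - 21/4
∇ (D + Δ + (S_{-2} + ∇ + Δ)) f = 48x^2 - 96x + 34
Δ (D + Δ + (S_{-2} + ∇ + Δ)) f = 48x^2 - 14
(S_{-2} + ∇ + Δ) (D + Δ + (S_{-2} + ∇ + Δ)) f = -128x^3 - 84x + 59/4
(D + Δ + (S_{-2} + ∇ + Δ)) (D + Δ + (S_{-2} + ∇ + Δ)) f = -128x^3 + 96x^2 - 132x - 21/4

g(x) = -128x^3 + 96x^2 - 132x - 21/4


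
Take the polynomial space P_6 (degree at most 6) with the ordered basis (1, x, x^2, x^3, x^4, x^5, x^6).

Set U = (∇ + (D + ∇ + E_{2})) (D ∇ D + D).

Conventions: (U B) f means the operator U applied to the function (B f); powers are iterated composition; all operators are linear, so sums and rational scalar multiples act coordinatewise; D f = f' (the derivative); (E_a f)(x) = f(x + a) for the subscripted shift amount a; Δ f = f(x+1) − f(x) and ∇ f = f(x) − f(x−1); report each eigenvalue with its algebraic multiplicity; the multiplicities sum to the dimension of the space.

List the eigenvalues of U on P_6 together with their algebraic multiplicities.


image of 1: 0
image of x: 1
image of x^2: 2x + 10
image of x^3: 3x^2 + 30x + 12
image of x^4: 4x^3 + 60x^2 + 48x + 148
image of x^5: 5x^4 + 100x^3 + 120x^2 + 740x - 90
image of x^6: 6x^5 + 150x^4 + 240x^3 + 2220x^2 - 540x + 1614
the matrix is upper triangular; its diagonal is (0, 0, 0, 0, 0, 0, 0)
for a triangular matrix the eigenvalues are the diagonal entries, with algebraic multiplicity their repetition count

λ = 0 (multiplicity 7)


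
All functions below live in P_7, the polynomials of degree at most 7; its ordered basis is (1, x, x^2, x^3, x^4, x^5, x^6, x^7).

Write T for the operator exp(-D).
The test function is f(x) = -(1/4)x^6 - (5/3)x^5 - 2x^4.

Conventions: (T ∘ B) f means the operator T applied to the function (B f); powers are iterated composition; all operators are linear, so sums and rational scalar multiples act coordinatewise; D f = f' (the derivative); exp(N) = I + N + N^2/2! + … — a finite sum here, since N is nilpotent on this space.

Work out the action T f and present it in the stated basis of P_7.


order-1 term: (3/2)x^5 + (25/3)x^4 + 8x^3
order-2 term: -(15/4)x^4 - (50/3)x^3 - 12x^2
order-3 term: 5x^3 + (50/3)x^2 + 8x
order-4 term: -(15/4)x^2 - (25/3)x - 2
order-5 term: (3/2)x + 5/3
order-6 term: -1/4
the series for exp(-D) f terminates at order 6
exp(-D) f = -(1/4)x^6 - (1/6)x^5 + (31/12)x^4 - (11/3)x^3 + (11/12)x^2 + (7/6)x - 7/12

g(x) = -(1/4)x^6 - (1/6)x^5 + (31/12)x^4 - (11/3)x^3 + (11/12)x^2 + (7/6)x - 7/12


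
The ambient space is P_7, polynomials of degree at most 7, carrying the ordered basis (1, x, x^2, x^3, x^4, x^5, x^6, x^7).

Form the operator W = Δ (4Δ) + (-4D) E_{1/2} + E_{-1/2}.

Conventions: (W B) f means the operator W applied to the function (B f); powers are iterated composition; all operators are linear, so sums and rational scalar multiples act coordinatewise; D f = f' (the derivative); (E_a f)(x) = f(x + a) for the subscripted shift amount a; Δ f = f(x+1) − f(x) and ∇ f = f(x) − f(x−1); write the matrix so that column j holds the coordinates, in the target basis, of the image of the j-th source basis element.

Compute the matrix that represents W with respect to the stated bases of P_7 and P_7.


image of 1: 1
image of x: x - 9/2
image of x^2: x^2 - 9x + 17/4
image of x^3: x^3 - (27/2)x^2 + (51/4)x + 167/8
image of x^4: x^4 - 18x^3 + (51/2)x^2 + (167/2)x + 865/16
image of x^5: x^5 - (45/2)x^4 + (85/2)x^3 + (835/4)x^2 + (4325/16)x + 3799/32
image of x^6: x^6 - 27x^5 + (255/4)x^4 + (835/2)x^3 + (12975/16)x^2 + (11397/16)x + 15825/64
image of x^7: x^7 - (63/2)x^6 + (357/4)x^5 + (5845/8)x^4 + (30275/16)x^3 + (79779/32)x^2 + (110775/64)x + 64455/128
each image's coordinates form column j of the matrix

the matrix is [[1, -9/2, 17/4, 167/8, 865/16, 3799/32, 15825/64, 64455/128]; [0, 1, -9, 51/4, 167/2, 4325/16, 11397/16, 110775/64]; [0, 0, 1, -27/2, 51/2, 835/4, 12975/16, 79779/32]; [0, 0, 0, 1, -18, 85/2, 835/2, 30275/16]; [0, 0, 0, 0, 1, -45/2, 255/4, 5845/8]; [0, 0, 0, 0, 0, 1, -27, 357/4]; [0, 0, 0, 0, 0, 0, 1, -63/2]; [0, 0, 0, 0, 0, 0, 0, 1]] (rows listed top to bottom)


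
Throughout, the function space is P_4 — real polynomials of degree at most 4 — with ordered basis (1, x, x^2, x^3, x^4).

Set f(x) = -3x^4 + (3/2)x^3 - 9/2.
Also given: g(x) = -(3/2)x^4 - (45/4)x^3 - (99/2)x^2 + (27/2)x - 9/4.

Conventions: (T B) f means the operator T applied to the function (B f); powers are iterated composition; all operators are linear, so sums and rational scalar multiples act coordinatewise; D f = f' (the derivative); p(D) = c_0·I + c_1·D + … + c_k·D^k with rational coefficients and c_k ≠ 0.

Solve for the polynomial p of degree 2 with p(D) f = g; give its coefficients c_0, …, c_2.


D^0 f = -3x^4 + (3/2)x^3 - 9/2
D^1 f = -12x^3 + (9/2)x^2
D^2 f = -36x^2 + 9x
matching coefficients of g against c_0 f + c_1 Df + … from the top degree down determines the c_i
solution: c_0 = 1/2, c_1 = 1, c_2 = 3/2

c_0 = 1/2, c_1 = 1, c_2 = 3/2


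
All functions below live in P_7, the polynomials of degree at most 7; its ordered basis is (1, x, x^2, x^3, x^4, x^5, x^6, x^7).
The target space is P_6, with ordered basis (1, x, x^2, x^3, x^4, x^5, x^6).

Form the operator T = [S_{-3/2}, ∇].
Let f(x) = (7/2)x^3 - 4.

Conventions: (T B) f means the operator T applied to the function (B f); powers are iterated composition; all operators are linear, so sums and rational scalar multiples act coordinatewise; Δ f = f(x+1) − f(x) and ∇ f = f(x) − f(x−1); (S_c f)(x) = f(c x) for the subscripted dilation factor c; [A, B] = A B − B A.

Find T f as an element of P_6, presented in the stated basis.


the image equals g(x) = (945/16)x^2 - (315/16)x + 245/16

∇ f = (21/2)x^2 - (21/2)x + 7/2
S_{-3/2} ∇ f = (189/8)x^2 + (63/4)x + 7/2
S_{-3/2} f = -(189/16)x^3 - 4
∇ S_{-3/2} f = -(567/16)x^2 + (567/16)x - 189/16
[S_{-3/2}, ∇] f = (945/16)x^2 - (315/16)x + 245/16


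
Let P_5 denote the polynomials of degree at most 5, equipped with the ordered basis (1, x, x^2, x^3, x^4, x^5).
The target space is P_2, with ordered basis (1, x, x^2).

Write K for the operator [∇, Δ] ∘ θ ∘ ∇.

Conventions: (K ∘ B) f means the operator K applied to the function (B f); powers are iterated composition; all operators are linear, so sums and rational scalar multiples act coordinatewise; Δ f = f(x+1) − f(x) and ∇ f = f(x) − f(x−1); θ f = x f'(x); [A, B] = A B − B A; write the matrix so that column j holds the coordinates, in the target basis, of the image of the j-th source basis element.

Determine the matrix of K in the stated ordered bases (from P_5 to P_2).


image of 1: 0
image of x: 0
image of x^2: 0
image of x^3: 0
image of x^4: 0
image of x^5: 0
each image's coordinates form column j of the matrix

the matrix is [[0, 0, 0, 0, 0, 0]; [0, 0, 0, 0, 0, 0]; [0, 0, 0, 0, 0, 0]] (rows listed top to bottom)


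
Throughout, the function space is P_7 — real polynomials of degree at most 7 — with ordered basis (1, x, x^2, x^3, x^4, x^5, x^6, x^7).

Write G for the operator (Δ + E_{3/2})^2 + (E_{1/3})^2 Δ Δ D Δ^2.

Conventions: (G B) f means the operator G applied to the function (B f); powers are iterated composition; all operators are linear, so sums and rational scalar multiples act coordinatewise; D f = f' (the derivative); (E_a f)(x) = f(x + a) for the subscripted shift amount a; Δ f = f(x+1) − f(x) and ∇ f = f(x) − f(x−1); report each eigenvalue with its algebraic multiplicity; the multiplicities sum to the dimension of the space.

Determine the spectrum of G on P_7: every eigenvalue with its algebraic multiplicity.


image of 1: 1
image of x: x + 5
image of x^2: x^2 + 10x + 19
image of x^3: x^3 + 15x^2 + 57x + 115/2
image of x^4: x^4 + 20x^3 + 114x^2 + 230x + 163
image of x^5: x^5 + 25x^4 + 190x^3 + 575x^2 + 815x + 4585/8
image of x^6: x^6 + 30x^5 + 285x^4 + 1150x^3 + 2445x^2 + (13755/4)x + 6353/2
image of x^7: x^7 + 35x^6 + 399x^5 + (4025/2)x^4 + 5705x^3 + (96285/8)x^2 + (44471/2)x + 712305/32
the matrix is upper triangular; its diagonal is (1, 1, 1, 1, 1, 1, 1, 1)
for a triangular matrix the eigenvalues are the diagonal entries, with algebraic multiplicity their repetition count

λ = 1 (multiplicity 8)


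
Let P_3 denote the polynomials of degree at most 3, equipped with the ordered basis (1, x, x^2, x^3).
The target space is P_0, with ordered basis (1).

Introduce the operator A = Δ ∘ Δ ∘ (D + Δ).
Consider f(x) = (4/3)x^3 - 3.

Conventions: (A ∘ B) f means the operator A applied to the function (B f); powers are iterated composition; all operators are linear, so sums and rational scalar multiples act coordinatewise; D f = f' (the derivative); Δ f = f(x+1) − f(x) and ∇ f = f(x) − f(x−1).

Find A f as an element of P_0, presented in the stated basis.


g(x) = 16

D f = 4x^2
Δ f = 4x^2 + 4x + 4/3
(D + Δ) f = 8x^2 + 4x + 4/3
Δ (D + Δ) f = 16x + 12
Δ Δ (D + Δ) f = 16


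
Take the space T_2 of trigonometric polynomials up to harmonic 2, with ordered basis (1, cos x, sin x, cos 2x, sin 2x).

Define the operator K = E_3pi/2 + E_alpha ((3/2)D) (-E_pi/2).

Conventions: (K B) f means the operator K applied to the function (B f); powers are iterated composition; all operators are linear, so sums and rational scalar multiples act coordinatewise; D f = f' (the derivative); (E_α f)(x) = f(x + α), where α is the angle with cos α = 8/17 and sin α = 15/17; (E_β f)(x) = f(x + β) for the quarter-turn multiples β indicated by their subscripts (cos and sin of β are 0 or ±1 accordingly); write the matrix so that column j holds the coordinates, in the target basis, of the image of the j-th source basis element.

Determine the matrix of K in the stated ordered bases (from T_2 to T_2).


the matrix is [[1, 0, 0, 0, 0]; [0, 12/17, 11/34, 0, 0]; [0, -11/34, 12/17, 0, 0]; [0, 0, 0, -1009/289, -483/289]; [0, 0, 0, 483/289, -1009/289]] (rows listed top to bottom)

image of 1: 1
image of cos x: (12/17)cos x - (11/34)sin x
image of sin x: (11/34)cos x + (12/17)sin x
image of cos 2x: -(1009/289)cos 2x + (483/289)sin 2x
image of sin 2x: -(483/289)cos 2x - (1009/289)sin 2x
each image's coordinates form column j of the matrix


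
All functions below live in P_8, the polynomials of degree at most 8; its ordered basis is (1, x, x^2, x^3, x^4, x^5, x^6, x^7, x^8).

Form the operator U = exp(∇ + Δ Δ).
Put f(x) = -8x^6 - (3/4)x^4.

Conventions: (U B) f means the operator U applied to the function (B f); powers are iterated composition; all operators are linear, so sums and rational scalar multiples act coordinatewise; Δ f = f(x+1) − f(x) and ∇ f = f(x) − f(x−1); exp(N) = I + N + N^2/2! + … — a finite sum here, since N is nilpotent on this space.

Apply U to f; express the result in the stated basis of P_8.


order-1 term: -48x^5 - 120x^4 - 1123x^3 - (3129/2)x^2 - 1509x - 1991/4
order-2 term: -120x^4 - 480x^3 - (7449/2)x^2 - 6489x - 27965/4
order-3 term: -160x^3 - 720x^2 - 4083x - 10089/2
order-4 term: -120x^2 - 480x - 5923/4
order-5 term: -48x - 120
order-6 term: -8
the series for exp(∇ + Δ Δ) f terminates at order 6
exp(∇ + Δ Δ) f = -8x^6 - 48x^5 - (963/4)x^4 - 1763x^3 - 6129x^2 - 12609x - 56569/4

the result is g(x) = -8x^6 - 48x^5 - (963/4)x^4 - 1763x^3 - 6129x^2 - 12609x - 56569/4


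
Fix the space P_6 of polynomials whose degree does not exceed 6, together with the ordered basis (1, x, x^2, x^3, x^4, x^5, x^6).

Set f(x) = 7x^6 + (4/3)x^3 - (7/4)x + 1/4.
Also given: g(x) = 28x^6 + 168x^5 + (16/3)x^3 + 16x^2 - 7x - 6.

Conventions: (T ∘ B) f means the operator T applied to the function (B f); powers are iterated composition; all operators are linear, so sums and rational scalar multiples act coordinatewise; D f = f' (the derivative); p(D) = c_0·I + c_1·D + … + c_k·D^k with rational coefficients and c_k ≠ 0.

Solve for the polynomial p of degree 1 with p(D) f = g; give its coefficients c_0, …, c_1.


D^0 f = 7x^6 + (4/3)x^3 - (7/4)x + 1/4
D^1 f = 42x^5 + 4x^2 - 7/4
matching coefficients of g against c_0 f + c_1 Df + … from the top degree down determines the c_i
solution: c_0 = 4, c_1 = 4

p(D) = 4·I + 4·D, i.e. c_0 = 4, c_1 = 4


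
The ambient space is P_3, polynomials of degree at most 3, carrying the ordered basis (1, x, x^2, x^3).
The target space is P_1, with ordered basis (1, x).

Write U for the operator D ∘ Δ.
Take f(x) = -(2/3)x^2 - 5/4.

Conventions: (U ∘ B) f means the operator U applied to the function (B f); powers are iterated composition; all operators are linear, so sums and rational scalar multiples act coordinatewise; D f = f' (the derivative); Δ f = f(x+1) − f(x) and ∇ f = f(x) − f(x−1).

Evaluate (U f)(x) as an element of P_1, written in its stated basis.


the image equals g(x) = -4/3

Δ f = -(4/3)x - 2/3
D Δ f = -4/3


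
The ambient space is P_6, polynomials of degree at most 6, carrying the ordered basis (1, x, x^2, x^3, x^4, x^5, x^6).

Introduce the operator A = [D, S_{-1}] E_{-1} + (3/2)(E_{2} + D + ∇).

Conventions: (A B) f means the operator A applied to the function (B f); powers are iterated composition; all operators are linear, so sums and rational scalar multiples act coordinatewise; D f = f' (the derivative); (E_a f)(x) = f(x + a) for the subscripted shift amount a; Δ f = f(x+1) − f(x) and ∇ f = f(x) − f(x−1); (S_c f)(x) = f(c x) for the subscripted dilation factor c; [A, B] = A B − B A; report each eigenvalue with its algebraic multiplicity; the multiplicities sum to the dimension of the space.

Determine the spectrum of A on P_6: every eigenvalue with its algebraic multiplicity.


λ = 3/2 (multiplicity 7)

image of 1: 3/2
image of x: (3/2)x + 4
image of x^2: (3/2)x^2 + 16x + 17/2
image of x^3: (3/2)x^3 + 12x^2 + (3/2)x + 15/2
image of x^4: (3/2)x^4 + 32x^3 + 51x^2 + 78x + 61/2
image of x^5: (3/2)x^5 + 20x^4 + 5x^3 + 75x^2 + (145/2)x + 79/2
image of x^6: (3/2)x^6 + 48x^5 + (255/2)x^4 + 390x^3 + (915/2)x^2 + 357x + 213/2
the matrix is upper triangular; its diagonal is (3/2, 3/2, 3/2, 3/2, 3/2, 3/2, 3/2)
for a triangular matrix the eigenvalues are the diagonal entries, with algebraic multiplicity their repetition count


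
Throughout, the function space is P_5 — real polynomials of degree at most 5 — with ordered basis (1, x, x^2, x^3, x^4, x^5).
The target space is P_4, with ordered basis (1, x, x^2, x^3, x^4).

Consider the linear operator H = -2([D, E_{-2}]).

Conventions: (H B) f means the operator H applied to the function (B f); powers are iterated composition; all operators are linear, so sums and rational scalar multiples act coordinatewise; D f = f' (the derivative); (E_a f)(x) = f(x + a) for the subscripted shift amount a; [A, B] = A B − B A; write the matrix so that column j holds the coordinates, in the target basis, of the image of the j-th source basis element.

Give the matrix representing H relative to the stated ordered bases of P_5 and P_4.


the matrix is [[0, 0, 0, 0, 0, 0]; [0, 0, 0, 0, 0, 0]; [0, 0, 0, 0, 0, 0]; [0, 0, 0, 0, 0, 0]; [0, 0, 0, 0, 0, 0]] (rows listed top to bottom)

image of 1: 0
image of x: 0
image of x^2: 0
image of x^3: 0
image of x^4: 0
image of x^5: 0
each image's coordinates form column j of the matrix


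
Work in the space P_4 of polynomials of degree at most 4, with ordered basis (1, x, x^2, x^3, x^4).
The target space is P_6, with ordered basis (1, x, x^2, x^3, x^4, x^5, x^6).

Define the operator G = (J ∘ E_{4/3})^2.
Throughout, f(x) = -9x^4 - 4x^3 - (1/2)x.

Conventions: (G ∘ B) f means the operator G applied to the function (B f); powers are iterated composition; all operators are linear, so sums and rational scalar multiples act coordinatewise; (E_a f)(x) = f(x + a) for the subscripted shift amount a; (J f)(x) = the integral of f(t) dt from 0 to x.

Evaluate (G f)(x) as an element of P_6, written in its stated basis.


E_{4/3} f = -9x^4 - 52x^3 - 112x^2 - (643/6)x - 1042/27
J E_{4/3} f = -(9/5)x^5 - 13x^4 - (112/3)x^3 - (643/12)x^2 - (1042/27)x
E_{4/3} (J ∘ E_{4/3}) f = -(9/5)x^5 - 25x^4 - (416/3)x^3 - (1537/4)x^2 - (14372/27)x - 38324/135
J E_{4/3} (J ∘ E_{4/3}) f = -(3/10)x^6 - 5x^5 - (104/3)x^4 - (1537/12)x^3 - (7186/27)x^2 - (38324/135)x

the image equals g(x) = -(3/10)x^6 - 5x^5 - (104/3)x^4 - (1537/12)x^3 - (7186/27)x^2 - (38324/135)x


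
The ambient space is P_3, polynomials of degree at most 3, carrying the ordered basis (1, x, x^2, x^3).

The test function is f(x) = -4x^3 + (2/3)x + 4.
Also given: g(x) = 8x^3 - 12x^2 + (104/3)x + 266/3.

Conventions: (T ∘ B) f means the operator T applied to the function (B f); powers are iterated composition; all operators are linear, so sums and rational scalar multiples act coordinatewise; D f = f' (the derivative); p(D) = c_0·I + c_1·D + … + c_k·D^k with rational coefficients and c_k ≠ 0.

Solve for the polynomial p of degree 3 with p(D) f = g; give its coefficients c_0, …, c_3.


c_0 = -2, c_1 = 1, c_2 = -3/2, c_3 = -4

D^0 f = -4x^3 + (2/3)x + 4
D^1 f = -12x^2 + 2/3
D^2 f = -24x
D^3 f = -24
matching coefficients of g against c_0 f + c_1 Df + … from the top degree down determines the c_i
solution: c_0 = -2, c_1 = 1, c_2 = -3/2, c_3 = -4


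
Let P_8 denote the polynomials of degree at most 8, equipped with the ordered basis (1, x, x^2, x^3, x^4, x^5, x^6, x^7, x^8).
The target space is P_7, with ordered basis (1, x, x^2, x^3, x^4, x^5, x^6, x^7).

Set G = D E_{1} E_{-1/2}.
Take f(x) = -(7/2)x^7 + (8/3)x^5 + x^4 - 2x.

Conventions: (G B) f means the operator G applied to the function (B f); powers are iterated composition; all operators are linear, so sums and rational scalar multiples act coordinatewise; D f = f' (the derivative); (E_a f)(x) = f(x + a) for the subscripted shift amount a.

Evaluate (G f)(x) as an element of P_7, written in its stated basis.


E_{-1/2} f = -(7/2)x^7 + (49/4)x^6 - (377/24)x^5 + (463/48)x^4 - (287/96)x^3 + (89/192)x^2 - (787/384)x + 773/768
E_{1} E_{-1/2} f = -(7/2)x^7 - (49/4)x^6 - (377/24)x^5 - (367/48)x^4 + (97/96)x^3 + (487/192)x^2 - (403/384)x - 677/768
D E_{1} E_{-1/2} f = -(49/2)x^6 - (147/2)x^5 - (1885/24)x^4 - (367/12)x^3 + (97/32)x^2 + (487/96)x - 403/384

g(x) = -(49/2)x^6 - (147/2)x^5 - (1885/24)x^4 - (367/12)x^3 + (97/32)x^2 + (487/96)x - 403/384


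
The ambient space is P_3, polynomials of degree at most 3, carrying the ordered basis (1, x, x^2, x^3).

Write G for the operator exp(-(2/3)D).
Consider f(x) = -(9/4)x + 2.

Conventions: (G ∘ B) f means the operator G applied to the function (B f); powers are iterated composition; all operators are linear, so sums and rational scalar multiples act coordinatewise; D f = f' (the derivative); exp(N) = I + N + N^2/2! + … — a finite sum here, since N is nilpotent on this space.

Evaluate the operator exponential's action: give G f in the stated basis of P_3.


g(x) = -(9/4)x + 7/2

order-1 term: 3/2
the series for exp(-(2/3)D) f terminates at order 1
exp(-(2/3)D) f = -(9/4)x + 7/2


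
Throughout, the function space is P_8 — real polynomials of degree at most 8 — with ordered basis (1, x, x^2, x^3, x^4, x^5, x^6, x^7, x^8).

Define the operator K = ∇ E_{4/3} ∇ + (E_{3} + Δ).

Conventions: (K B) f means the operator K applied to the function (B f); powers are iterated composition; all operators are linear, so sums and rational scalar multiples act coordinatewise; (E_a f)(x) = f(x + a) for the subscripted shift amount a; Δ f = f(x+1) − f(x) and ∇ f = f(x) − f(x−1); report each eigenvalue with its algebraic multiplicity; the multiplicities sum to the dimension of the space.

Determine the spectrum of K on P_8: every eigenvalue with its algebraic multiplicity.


image of 1: 1
image of x: x + 4
image of x^2: x^2 + 8x + 12
image of x^3: x^3 + 12x^2 + 36x + 30
image of x^4: x^4 + 16x^3 + 72x^2 + 120x + 256/3
image of x^5: x^5 + 20x^4 + 120x^3 + 300x^2 + (1280/3)x + 6698/27
image of x^6: x^6 + 24x^5 + 180x^4 + 600x^3 + 1280x^2 + (13396/9)x + 19864/27
image of x^7: x^7 + 28x^6 + 252x^5 + 1050x^4 + (8960/3)x^3 + (46886/9)x^2 + (139048/27)x + 177830/81
image of x^8: x^8 + 32x^7 + 336x^6 + 1680x^5 + (17920/3)x^4 + (375088/27)x^3 + (556192/27)x^2 + (1422640/81)x + 4791008/729
the matrix is upper triangular; its diagonal is (1, 1, 1, 1, 1, 1, 1, 1, 1)
for a triangular matrix the eigenvalues are the diagonal entries, with algebraic multiplicity their repetition count

λ = 1 (multiplicity 9)


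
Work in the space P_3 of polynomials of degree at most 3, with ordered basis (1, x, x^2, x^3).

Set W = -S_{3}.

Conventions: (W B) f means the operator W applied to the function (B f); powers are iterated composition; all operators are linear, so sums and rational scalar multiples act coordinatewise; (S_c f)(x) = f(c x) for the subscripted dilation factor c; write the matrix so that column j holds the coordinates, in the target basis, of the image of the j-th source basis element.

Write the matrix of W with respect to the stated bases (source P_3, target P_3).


the matrix is [[-1, 0, 0, 0]; [0, -3, 0, 0]; [0, 0, -9, 0]; [0, 0, 0, -27]] (rows listed top to bottom)

image of 1: -1
image of x: -3x
image of x^2: -9x^2
image of x^3: -27x^3
each image's coordinates form column j of the matrix


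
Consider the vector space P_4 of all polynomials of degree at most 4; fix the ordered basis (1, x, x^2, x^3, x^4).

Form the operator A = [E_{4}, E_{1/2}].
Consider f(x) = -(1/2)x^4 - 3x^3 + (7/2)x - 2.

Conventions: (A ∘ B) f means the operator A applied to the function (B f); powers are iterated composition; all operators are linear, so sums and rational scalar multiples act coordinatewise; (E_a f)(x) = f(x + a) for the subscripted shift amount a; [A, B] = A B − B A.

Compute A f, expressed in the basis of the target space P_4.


g(x) = 0

E_{1/2} f = -(1/2)x^4 - 4x^3 - (21/4)x^2 + x - 21/32
E_{4} E_{1/2} f = -(1/2)x^4 - 12x^3 - (405/4)x^2 - 361x - 14869/32
E_{4} f = -(1/2)x^4 - 11x^3 - 84x^2 - (537/2)x - 308
E_{1/2} E_{4} f = -(1/2)x^4 - 12x^3 - (405/4)x^2 - 361x - 14869/32
[E_{4}, E_{1/2}] f = 0


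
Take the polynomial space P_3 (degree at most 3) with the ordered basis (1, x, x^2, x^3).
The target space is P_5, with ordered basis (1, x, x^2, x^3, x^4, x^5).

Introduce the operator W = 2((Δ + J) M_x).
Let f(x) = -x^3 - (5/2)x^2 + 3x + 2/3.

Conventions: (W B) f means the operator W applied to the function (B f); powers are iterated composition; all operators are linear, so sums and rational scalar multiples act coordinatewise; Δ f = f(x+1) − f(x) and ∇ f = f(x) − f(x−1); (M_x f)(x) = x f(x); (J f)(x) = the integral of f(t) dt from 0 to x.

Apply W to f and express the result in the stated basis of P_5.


the result is g(x) = -(2/5)x^5 - (5/4)x^4 - 6x^3 - (79/3)x^2 - 11x + 1/3

M_x f = -x^4 - (5/2)x^3 + 3x^2 + (2/3)x
Δ M_x f = -4x^3 - (27/2)x^2 - (11/2)x + 1/6
J M_x f = -(1/5)x^5 - (5/8)x^4 + x^3 + (1/3)x^2
(Δ + J) M_x f = -(1/5)x^5 - (5/8)x^4 - 3x^3 - (79/6)x^2 - (11/2)x + 1/6
(2((Δ + J) M_x)) f = -(2/5)x^5 - (5/4)x^4 - 6x^3 - (79/3)x^2 - 11x + 1/3


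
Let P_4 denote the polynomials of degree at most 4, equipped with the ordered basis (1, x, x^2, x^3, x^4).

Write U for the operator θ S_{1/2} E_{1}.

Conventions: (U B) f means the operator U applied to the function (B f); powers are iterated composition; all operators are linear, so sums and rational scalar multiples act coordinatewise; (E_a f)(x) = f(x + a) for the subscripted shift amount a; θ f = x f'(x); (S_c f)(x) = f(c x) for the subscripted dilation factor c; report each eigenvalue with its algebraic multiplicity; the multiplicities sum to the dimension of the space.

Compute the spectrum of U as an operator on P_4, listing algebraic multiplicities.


λ = 0 (multiplicity 1), λ = 1/4 (multiplicity 1), λ = 3/8 (multiplicity 1), λ = 1/2 (multiplicity 2)

image of 1: 0
image of x: (1/2)x
image of x^2: (1/2)x^2 + x
image of x^3: (3/8)x^3 + (3/2)x^2 + (3/2)x
image of x^4: (1/4)x^4 + (3/2)x^3 + 3x^2 + 2x
the matrix is upper triangular; its diagonal is (0, 1/2, 1/2, 3/8, 1/4)
for a triangular matrix the eigenvalues are the diagonal entries, with algebraic multiplicity their repetition count


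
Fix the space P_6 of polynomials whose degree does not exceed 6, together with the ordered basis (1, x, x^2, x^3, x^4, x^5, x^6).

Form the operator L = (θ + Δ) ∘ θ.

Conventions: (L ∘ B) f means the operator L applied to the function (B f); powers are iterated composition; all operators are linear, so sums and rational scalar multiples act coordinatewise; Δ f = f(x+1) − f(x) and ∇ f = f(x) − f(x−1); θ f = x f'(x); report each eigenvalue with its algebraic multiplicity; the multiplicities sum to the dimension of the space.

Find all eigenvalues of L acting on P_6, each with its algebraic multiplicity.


λ = 0 (multiplicity 1), λ = 1 (multiplicity 1), λ = 4 (multiplicity 1), λ = 9 (multiplicity 1), λ = 16 (multiplicity 1), λ = 25 (multiplicity 1), λ = 36 (multiplicity 1)

image of 1: 0
image of x: x + 1
image of x^2: 4x^2 + 4x + 2
image of x^3: 9x^3 + 9x^2 + 9x + 3
image of x^4: 16x^4 + 16x^3 + 24x^2 + 16x + 4
image of x^5: 25x^5 + 25x^4 + 50x^3 + 50x^2 + 25x + 5
image of x^6: 36x^6 + 36x^5 + 90x^4 + 120x^3 + 90x^2 + 36x + 6
the matrix is upper triangular; its diagonal is (0, 1, 4, 9, 16, 25, 36)
for a triangular matrix the eigenvalues are the diagonal entries, with algebraic multiplicity their repetition count
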